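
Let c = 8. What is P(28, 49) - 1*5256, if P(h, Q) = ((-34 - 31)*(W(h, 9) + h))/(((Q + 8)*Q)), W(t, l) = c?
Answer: -4894116/931 ≈ -5256.8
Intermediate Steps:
W(t, l) = 8
P(h, Q) = (-520 - 65*h)/(Q*(8 + Q)) (P(h, Q) = ((-34 - 31)*(8 + h))/(((Q + 8)*Q)) = (-65*(8 + h))/(((8 + Q)*Q)) = (-520 - 65*h)/((Q*(8 + Q))) = (-520 - 65*h)*(1/(Q*(8 + Q))) = (-520 - 65*h)/(Q*(8 + Q)))
P(28, 49) - 1*5256 = 65*(-8 - 1*28)/(49*(8 + 49)) - 1*5256 = 65*(1/49)*(-8 - 28)/57 - 5256 = 65*(1/49)*(1/57)*(-36) - 5256 = -780/931 - 5256 = -4894116/931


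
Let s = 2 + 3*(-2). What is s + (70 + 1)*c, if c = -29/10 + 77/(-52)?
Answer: -81909/260 ≈ -315.03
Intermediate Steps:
c = -1139/260 (c = -29*⅒ + 77*(-1/52) = -29/10 - 77/52 = -1139/260 ≈ -4.3808)
s = -4 (s = 2 - 6 = -4)
s + (70 + 1)*c = -4 + (70 + 1)*(-1139/260) = -4 + 71*(-1139/260) = -4 - 80869/260 = -81909/260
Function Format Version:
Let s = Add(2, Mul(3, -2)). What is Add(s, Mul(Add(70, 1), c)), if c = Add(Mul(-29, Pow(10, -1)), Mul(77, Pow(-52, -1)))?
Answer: Rational(-81909, 260) ≈ -315.03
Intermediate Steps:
c = Rational(-1139, 260) (c = Add(Mul(-29, Rational(1, 10)), Mul(77, Rational(-1, 52))) = Add(Rational(-29, 10), Rational(-77, 52)) = Rational(-1139, 260) ≈ -4.3808)
s = -4 (s = Add(2, -6) = -4)
Add(s, Mul(Add(70, 1), c)) = Add(-4, Mul(Add(70, 1), Rational(-1139, 260))) = Add(-4, Mul(71, Rational(-1139, 260))) = Add(-4, Rational(-80869, 260)) = Rational(-81909, 260)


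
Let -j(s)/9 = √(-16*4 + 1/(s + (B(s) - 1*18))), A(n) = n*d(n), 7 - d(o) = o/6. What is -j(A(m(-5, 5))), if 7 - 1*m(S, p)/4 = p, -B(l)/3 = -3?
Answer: 9*I*√760057/109 ≈ 71.984*I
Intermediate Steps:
B(l) = 9 (B(l) = -3*(-3) = 9)
m(S, p) = 28 - 4*p
d(o) = 7 - o/6
A(n) = n*(7 - n/6)
j(s) = -9*√(-64 + 1/(-9 + s)) (j(s) = -9*√(-16*4 + 1/(s + (9 - 1*18))) = -9*√(-64 + 1/(s + (9 - 18))) = -9*√(-64 + 1/(s - 9)) = -9*√(-64 + 1/(-9 + s)))
-j(A(m(-5, 5))) = -(-9)*√(-(-577 + 64*((28 - 4*5)*(42 - (28 - 4*5))/6))/(-9 + (28 - 4*5)*(42 - (28 - 4*5))/6)) = -(-9)*√(-(-577 + 64*((28 - 20)*(42 - (28 - 20))/6))/(-9 + (28 - 20)*(42 - (28 - 20))/6)) = -(-9)*√(-(-577 + 64*((⅙)*8*(42 - 1*8)))/(-9 + (⅙)*8*(42 - 1*8))) = -(-9)*√(-(-577 + 64*((⅙)*8*(42 - 8)))/(-9 + (⅙)*8*(42 - 8))) = -(-9)*√(-(-577 + 64*((⅙)*8*34))/(-9 + (⅙)*8*34)) = -(-9)*√(-(-577 + 64*(136/3))/(-9 + 136/3)) = -(-9)*√(-(-577 + 8704/3)/109/3) = -(-9)*√(-1*3/109*6973/3) = -(-9)*√(-6973/109) = -(-9)*I*√760057/109 = 9*I*√760057/109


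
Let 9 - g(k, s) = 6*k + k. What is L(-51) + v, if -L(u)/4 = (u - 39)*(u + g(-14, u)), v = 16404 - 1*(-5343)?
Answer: 41907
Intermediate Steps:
g(k, s) = 9 - 7*k (g(k, s) = 9 - (6*k + k) = 9 - 7*k)
v = 21747 (v = 16404 + 5343 = 21747)
L(u) = -4*(-39 + u)*(107 + u) (L(u) = -4*(u - 39)*(u + (9 - 7*(-14))) = -4*(-39 + u)*(u + (9 + 98)) = -4*(-39 + u)*(u + 107) = -4*(-39 + u)*(107 + u))
L(-51) + v = (16692 - 272*(-51) - 4*(-51)²) + 21747 = (16692 + 13872 - 4*2601) + 21747 = (16692 + 13872 - 10404) + 21747 = 20160 + 21747 = 41907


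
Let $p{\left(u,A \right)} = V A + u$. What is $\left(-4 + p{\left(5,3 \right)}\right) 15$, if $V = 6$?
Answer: $285$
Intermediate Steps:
$p{\left(u,A \right)} = u + 6 A$ ($p{\left(u,A \right)} = 6 A + u = u + 6 A$)
$\left(-4 + p{\left(5,3 \right)}\right) 15 = \left(-4 + \left(5 + 6 \cdot 3\right)\right) 15 = \left(-4 + \left(5 + 18\right)\right) 15 = \left(-4 + 23\right) 15 = 19 \cdot 15 = 285$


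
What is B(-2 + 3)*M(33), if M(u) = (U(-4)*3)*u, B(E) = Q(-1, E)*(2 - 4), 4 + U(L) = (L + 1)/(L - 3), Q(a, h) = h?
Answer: 4950/7 ≈ 707.14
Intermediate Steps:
U(L) = -4 + (1 + L)/(-3 + L) (U(L) = -4 + (L + 1)/(L - 3) = -4 + (1 + L)/(-3 + L))
B(E) = -2*E (B(E) = E*(2 - 4) = E*(-2) = -2*E)
M(u) = -75*u/7 (M(u) = (((13 - 3*(-4))/(-3 - 4))*3)*u = (((13 + 12)/(-7))*3)*u = (-⅐*25*3)*u = (-25/7*3)*u = -75*u/7)
B(-2 + 3)*M(33) = (-2*(-2 + 3))*(-75/7*33) = -2*1*(-2475/7) = -2*(-2475/7) = 4950/7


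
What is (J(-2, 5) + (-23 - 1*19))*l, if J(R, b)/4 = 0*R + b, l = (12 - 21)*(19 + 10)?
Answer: 5742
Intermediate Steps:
l = -261 (l = -9*29 = -261)
J(R, b) = 4*b (J(R, b) = 4*(0*R + b) = 4*(0 + b) = 4*b)
(J(-2, 5) + (-23 - 1*19))*l = (4*5 + (-23 - 1*19))*(-261) = (20 + (-23 - 19))*(-261) = (20 - 42)*(-261) = -22*(-261) = 5742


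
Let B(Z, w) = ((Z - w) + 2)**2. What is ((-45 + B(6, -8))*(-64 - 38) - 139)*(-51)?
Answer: 1104711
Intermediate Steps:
B(Z, w) = (2 + Z - w)**2
((-45 + B(6, -8))*(-64 - 38) - 139)*(-51) = ((-45 + (2 + 6 - 1*(-8))**2)*(-64 - 38) - 139)*(-51) = ((-45 + (2 + 6 + 8)**2)*(-102) - 139)*(-51) = ((-45 + 16**2)*(-102) - 139)*(-51) = ((-45 + 256)*(-102) - 139)*(-51) = (211*(-102) - 139)*(-51) = (-21522 - 139)*(-51) = -21661*(-51) = 1104711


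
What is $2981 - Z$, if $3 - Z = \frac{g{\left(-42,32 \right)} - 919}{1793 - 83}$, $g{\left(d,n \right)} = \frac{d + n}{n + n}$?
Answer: $\frac{162926747}{54720} \approx 2977.5$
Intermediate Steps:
$g{\left(d,n \right)} = \frac{d + n}{2 n}$
$Z = \frac{193573}{54720}$ ($Z = 3 - \frac{\frac{-42 + 32}{2 \cdot 32} - 919}{1793 - 83} = 3 - \frac{\frac{1}{2} \cdot \frac{1}{32} \left(-10\right) - 919}{1710} = 3 - \left(- \frac{5}{32} - 919\right) \frac{1}{1710} = 3 - \left(- \frac{29413}{32}\right) \frac{1}{1710} = 3 - - \frac{29413}{54720} = 3 + \frac{29413}{54720} = \frac{193573}{54720} \approx 3.5375$)
$2981 - Z = 2981 - \frac{193573}{54720} = \frac{162926747}{54720}$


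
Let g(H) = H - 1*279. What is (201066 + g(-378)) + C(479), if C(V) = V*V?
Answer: 429850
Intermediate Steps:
g(H) = -279 + H (g(H) = H - 279 = -279 + H)
C(V) = V**2
(201066 + g(-378)) + C(479) = (201066 + (-279 - 378)) + 479**2 = (201066 - 657) + 229441 = 200409 + 229441 = 429850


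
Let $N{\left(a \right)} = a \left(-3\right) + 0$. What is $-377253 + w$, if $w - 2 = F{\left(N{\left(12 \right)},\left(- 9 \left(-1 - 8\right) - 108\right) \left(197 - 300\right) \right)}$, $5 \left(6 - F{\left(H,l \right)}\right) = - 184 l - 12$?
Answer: $- \frac{1374509}{5} \approx -2.749 \cdot 10^{5}$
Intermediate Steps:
$N{\left(a \right)} = - 3 a$ ($N{\left(a \right)} = - 3 a + 0 = - 3 a$)
$F{\left(H,l \right)} = \frac{42}{5} + \frac{184 l}{5}$ ($F{\left(H,l \right)} = 6 - \frac{- 184 l - 12}{5} = 6 - \frac{-12 - 184 l}{5} = 6 + \left(\frac{12}{5} + \frac{184 l}{5}\right) = \frac{42}{5} + \frac{184 l}{5}$)
$w = \frac{511756}{5}$ ($w = 2 + \left(\frac{42}{5} + \frac{184 \left(- 9 \left(-1 - 8\right) - 108\right) \left(197 - 300\right)}{5}\right) = 2 + \left(\frac{42}{5} + \frac{184 \left(\left(-9\right) \left(-9\right) - 108\right) \left(-103\right)}{5}\right) = 2 + \left(\frac{42}{5} + \frac{184 \left(81 - 108\right) \left(-103\right)}{5}\right) = 2 + \left(\frac{42}{5} + \frac{184 \left(\left(-27\right) \left(-103\right)\right)}{5}\right) = 2 + \left(\frac{42}{5} + \frac{184}{5} \cdot 2781\right) = 2 + \left(\frac{42}{5} + \frac{511704}{5}\right) = 2 + \frac{511746}{5} = \frac{511756}{5} \approx 1.0235 \cdot 10^{5}$)
$-377253 + w = -377253 + \frac{511756}{5} = - \frac{1374509}{5}$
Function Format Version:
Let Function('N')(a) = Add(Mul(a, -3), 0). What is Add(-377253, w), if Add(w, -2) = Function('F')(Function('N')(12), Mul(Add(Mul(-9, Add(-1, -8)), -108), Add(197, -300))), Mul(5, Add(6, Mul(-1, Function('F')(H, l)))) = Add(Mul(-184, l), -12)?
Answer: Rational(-1374509, 5) ≈ -2.7490e+5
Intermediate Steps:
Function('N')(a) = Mul(-3, a) (Function('N')(a) = Add(Mul(-3, a), 0) = Mul(-3, a))
Function('F')(H, l) = Add(Rational(42, 5), Mul(Rational(184, 5), l)) (Function('F')(H, l) = Add(6, Mul(Rational(-1, 5), Add(Mul(-184, l), -12))) = Add(6, Mul(Rational(-1, 5), Add(-12, Mul(-184, l)))) = Add(6, Add(Rational(12, 5), Mul(Rational(184, 5), l))) = Add(Rational(42, 5), Mul(Rational(184, 5), l)))
w = Rational(511756, 5) (w = Add(2, Add(Rational(42, 5), Mul(Rational(184, 5), Mul(Add(Mul(-9, Add(-1, -8)), -108), Add(197, -300))))) = Add(2, Add(Rational(42, 5), Mul(Rational(184, 5), Mul(Add(Mul(-9, -9), -108), -103)))) = Add(2, Add(Rational(42, 5), Mul(Rational(184, 5), Mul(Add(81, -108), -103)))) = Add(2, Add(Rational(42, 5), Mul(Rational(184, 5), Mul(-27, -103)))) = Add(2, Add(Rational(42, 5), Mul(Rational(184, 5), 2781))) = Add(2, Add(Rational(42, 5), Rational(511704, 5))) = Add(2, Rational(511746, 5)) = Rational(511756, 5) ≈ 1.0235e+5)
Add(-377253, w) = Add(-377253, Rational(511756, 5)) = Rational(-1374509, 5)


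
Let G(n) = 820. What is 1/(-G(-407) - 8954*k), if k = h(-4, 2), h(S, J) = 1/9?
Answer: -9/16334 ≈ -0.00055100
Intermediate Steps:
h(S, J) = ⅑
k = ⅑ ≈ 0.11111
1/(-G(-407) - 8954*k) = 1/(-1*820 - 8954*⅑) = 1/(-820 - 8954/9) = 1/(-16334/9) = -9/16334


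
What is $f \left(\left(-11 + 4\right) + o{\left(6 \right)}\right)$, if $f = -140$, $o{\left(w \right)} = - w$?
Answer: $1820$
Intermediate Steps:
$f \left(\left(-11 + 4\right) + o{\left(6 \right)}\right) = - 140 \left(\left(-11 + 4\right) - 6\right) = - 140 \left(-7 - 6\right) = \left(-140\right) \left(-13\right) = 1820$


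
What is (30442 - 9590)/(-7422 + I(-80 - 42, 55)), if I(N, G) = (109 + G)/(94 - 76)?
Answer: -3609/1283 ≈ -2.8129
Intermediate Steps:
I(N, G) = 109/18 + G/18 (I(N, G) = (109 + G)/18 = (109 + G)*(1/18) = 109/18 + G/18)
(30442 - 9590)/(-7422 + I(-80 - 42, 55)) = (30442 - 9590)/(-7422 + (109/18 + (1/18)*55)) = 20852/(-7422 + (109/18 + 55/18)) = 20852/(-7422 + 82/9) = 20852/(-66716/9) = 20852*(-9/66716) = -3609/1283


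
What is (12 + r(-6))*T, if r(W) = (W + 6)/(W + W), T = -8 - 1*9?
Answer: -204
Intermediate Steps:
T = -17 (T = -8 - 9 = -17)
r(W) = (6 + W)/(2*W) (r(W) = (6 + W)/((2*W)) = (6 + W)*(1/(2*W)) = (6 + W)/(2*W))
(12 + r(-6))*T = (12 + (½)*(6 - 6)/(-6))*(-17) = (12 + (½)*(-⅙)*0)*(-17) = (12 + 0)*(-17) = 12*(-17) = -204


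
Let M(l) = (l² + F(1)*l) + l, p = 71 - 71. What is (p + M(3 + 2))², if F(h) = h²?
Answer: 1225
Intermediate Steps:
p = 0
M(l) = l² + 2*l (M(l) = (l² + 1²*l) + l = (l² + 1*l) + l = (l² + l) + l = (l + l²) + l = l² + 2*l)
(p + M(3 + 2))² = (0 + (3 + 2)*(2 + (3 + 2)))² = (0 + 5*(2 + 5))² = (0 + 5*7)² = (0 + 35)² = 35² = 1225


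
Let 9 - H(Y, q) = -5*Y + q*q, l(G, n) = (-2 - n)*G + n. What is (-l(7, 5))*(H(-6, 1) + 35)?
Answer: 572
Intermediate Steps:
l(G, n) = n + G*(-2 - n) (l(G, n) = G*(-2 - n) + n = n + G*(-2 - n))
H(Y, q) = 9 - q² + 5*Y (H(Y, q) = 9 - (-5*Y + q*q) = 9 - (-5*Y + q²) = 9 - (q² - 5*Y) = 9 + (-q² + 5*Y) = 9 - q² + 5*Y)
(-l(7, 5))*(H(-6, 1) + 35) = (-(5 - 2*7 - 1*7*5))*((9 - 1*1² + 5*(-6)) + 35) = (-(5 - 14 - 35))*((9 - 1*1 - 30) + 35) = (-1*(-44))*((9 - 1 - 30) + 35) = 44*(-22 + 35) = 44*13 = 572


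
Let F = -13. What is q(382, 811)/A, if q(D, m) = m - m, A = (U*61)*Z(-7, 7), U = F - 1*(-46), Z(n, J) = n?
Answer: 0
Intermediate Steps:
U = 33 (U = -13 - 1*(-46) = -13 + 46 = 33)
A = -14091 (A = (33*61)*(-7) = 2013*(-7) = -14091)
q(D, m) = 0
q(382, 811)/A = 0/(-14091) = 0*(-1/14091) = 0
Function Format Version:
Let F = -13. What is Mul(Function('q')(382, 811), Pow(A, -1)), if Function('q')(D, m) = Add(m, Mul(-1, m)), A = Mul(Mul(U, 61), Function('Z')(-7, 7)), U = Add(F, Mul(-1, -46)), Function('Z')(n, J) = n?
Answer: 0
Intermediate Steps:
U = 33 (U = Add(-13, Mul(-1, -46)) = Add(-13, 46) = 33)
A = -14091 (A = Mul(Mul(33, 61), -7) = Mul(2013, -7) = -14091)
Function('q')(D, m) = 0
Mul(Function('q')(382, 811), Pow(A, -1)) = Mul(0, Pow(-14091, -1)) = Mul(0, Rational(-1, 14091)) = 0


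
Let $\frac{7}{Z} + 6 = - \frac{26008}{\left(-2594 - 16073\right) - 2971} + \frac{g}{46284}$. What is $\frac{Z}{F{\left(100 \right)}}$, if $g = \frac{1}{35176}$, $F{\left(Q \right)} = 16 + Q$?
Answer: $- \frac{1062929619192}{84513943418621} \approx -0.012577$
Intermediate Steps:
$g = \frac{1}{35176} \approx 2.8428 \cdot 10^{-5}$
$Z = - \frac{123299835826272}{84513943418621}$ ($Z = \frac{7}{-6 - \left(- \frac{1}{1628085984} + \frac{26008}{\left(-2594 - 16073\right) - 2971}\right)} = \frac{7}{-6 - \left(- \frac{1}{1628085984} + \frac{26008}{-18667 - 2971}\right)} = \frac{7}{-6 - \left(- \frac{1}{1628085984} + \frac{26008}{-21638}\right)} = \frac{7}{-6 + \left(\left(-26008\right) \left(- \frac{1}{21638}\right) + \frac{1}{1628085984}\right)} = \frac{7}{-6 + \left(\frac{13004}{10819} + \frac{1}{1628085984}\right)} = \frac{7}{-6 + \frac{21171630146755}{17614262260896}} = \frac{7}{- \frac{84513943418621}{17614262260896}} = 7 \left(- \frac{17614262260896}{84513943418621}\right) = - \frac{123299835826272}{84513943418621} \approx -1.4589$)
$\frac{Z}{F{\left(100 \right)}} = - \frac{123299835826272}{84513943418621 \left(16 + 100\right)} = - \frac{123299835826272}{84513943418621 \cdot 116} = \left(- \frac{123299835826272}{84513943418621}\right) \frac{1}{116} = - \frac{1062929619192}{84513943418621}$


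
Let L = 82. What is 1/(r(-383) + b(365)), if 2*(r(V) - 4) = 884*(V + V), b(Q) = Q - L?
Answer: -1/338285 ≈ -2.9561e-6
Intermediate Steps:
b(Q) = -82 + Q (b(Q) = Q - 1*82 = Q - 82 = -82 + Q)
r(V) = 4 + 884*V (r(V) = 4 + (884*(V + V))/2 = 4 + (884*(2*V))/2 = 4 + (1768*V)/2 = 4 + 884*V)
1/(r(-383) + b(365)) = 1/((4 + 884*(-383)) + (-82 + 365)) = 1/((4 - 338572) + 283) = 1/(-338568 + 283) = 1/(-338285) = -1/338285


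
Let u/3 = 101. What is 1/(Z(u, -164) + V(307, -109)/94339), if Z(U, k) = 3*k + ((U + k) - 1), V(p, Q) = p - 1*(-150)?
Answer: -94339/33395549 ≈ -0.0028249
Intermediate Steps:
u = 303 (u = 3*101 = 303)
V(p, Q) = 150 + p (V(p, Q) = p + 150 = 150 + p)
Z(U, k) = -1 + U + 4*k (Z(U, k) = 3*k + (-1 + U + k) = -1 + U + 4*k)
1/(Z(u, -164) + V(307, -109)/94339) = 1/((-1 + 303 + 4*(-164)) + (150 + 307)/94339) = 1/((-1 + 303 - 656) + 457*(1/94339)) = 1/(-354 + 457/94339) = 1/(-33395549/94339) = -94339/33395549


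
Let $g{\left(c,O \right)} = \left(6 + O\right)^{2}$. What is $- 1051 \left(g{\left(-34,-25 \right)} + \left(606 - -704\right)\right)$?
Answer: $-1756221$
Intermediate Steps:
$- 1051 \left(g{\left(-34,-25 \right)} + \left(606 - -704\right)\right) = - 1051 \left(\left(6 - 25\right)^{2} + \left(606 - -704\right)\right) = - 1051 \left(\left(-19\right)^{2} + \left(606 + 704\right)\right) = - 1051 \left(361 + 1310\right) = \left(-1051\right) 1671 = -1756221$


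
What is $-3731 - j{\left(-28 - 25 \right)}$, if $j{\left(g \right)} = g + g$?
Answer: $-3625$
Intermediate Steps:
$j{\left(g \right)} = 2 g$
$-3731 - j{\left(-28 - 25 \right)} = -3731 - 2 \left(-28 - 25\right) = -3731 - 2 \left(-53\right) = -3731 - -106 = -3731 + 106 = -3625$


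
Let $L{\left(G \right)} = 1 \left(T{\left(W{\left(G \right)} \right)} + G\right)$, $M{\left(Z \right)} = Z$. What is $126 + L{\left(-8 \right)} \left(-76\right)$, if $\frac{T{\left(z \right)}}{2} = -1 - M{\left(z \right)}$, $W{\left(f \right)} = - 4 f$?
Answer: $5750$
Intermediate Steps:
$T{\left(z \right)} = -2 - 2 z$ ($T{\left(z \right)} = 2 \left(-1 - z\right) = -2 - 2 z$)
$L{\left(G \right)} = -2 + 9 G$ ($L{\left(G \right)} = 1 \left(\left(-2 - 2 \left(- 4 G\right)\right) + G\right) = 1 \left(\left(-2 + 8 G\right) + G\right) = 1 \left(-2 + 9 G\right) = -2 + 9 G$)
$126 + L{\left(-8 \right)} \left(-76\right) = 126 + \left(-2 + 9 \left(-8\right)\right) \left(-76\right) = 126 + \left(-2 - 72\right) \left(-76\right) = 126 - -5624 = 126 + 5624 = 5750$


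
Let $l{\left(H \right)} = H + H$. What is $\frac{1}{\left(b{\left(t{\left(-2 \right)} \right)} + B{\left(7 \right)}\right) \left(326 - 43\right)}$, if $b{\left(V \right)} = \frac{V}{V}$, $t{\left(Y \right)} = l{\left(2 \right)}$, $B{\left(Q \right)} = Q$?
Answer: $\frac{1}{2264} \approx 0.0004417$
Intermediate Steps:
$l{\left(H \right)} = 2 H$
$t{\left(Y \right)} = 4$ ($t{\left(Y \right)} = 2 \cdot 2 = 4$)
$b{\left(V \right)} = 1$
$\frac{1}{\left(b{\left(t{\left(-2 \right)} \right)} + B{\left(7 \right)}\right) \left(326 - 43\right)} = \frac{1}{\left(1 + 7\right) \left(326 - 43\right)} = \frac{1}{8 \cdot 283} = \frac{1}{2264}$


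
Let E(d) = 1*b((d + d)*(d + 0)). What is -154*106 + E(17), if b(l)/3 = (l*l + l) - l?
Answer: 985928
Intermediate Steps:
b(l) = 3*l**2 (b(l) = 3*((l*l + l) - l) = 3*((l**2 + l) - l) = 3*((l + l**2) - l) = 3*l**2)
E(d) = 12*d**4 (E(d) = 1*(3*((d + d)*(d + 0))**2) = 1*(3*((2*d)*d)**2) = 1*(3*(2*d**2)**2) = 1*(3*(4*d**4)) = 1*(12*d**4) = 12*d**4)
-154*106 + E(17) = -154*106 + 12*17**4 = -16324 + 12*83521 = -16324 + 1002252 = 985928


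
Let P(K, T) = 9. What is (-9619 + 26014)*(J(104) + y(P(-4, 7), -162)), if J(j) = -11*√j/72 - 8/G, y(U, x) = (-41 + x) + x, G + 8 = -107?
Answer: -137609793/23 - 60115*√26/12 ≈ -6.0086e+6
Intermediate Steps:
G = -115 (G = -8 - 107 = -115)
y(U, x) = -41 + 2*x
J(j) = 8/115 - 11*√j/72 (J(j) = -11*√j/72 - 8/(-115) = -11*√j*(1/72) - 8*(-1/115) = -11*√j/72 + 8/115 = 8/115 - 11*√j/72)
(-9619 + 26014)*(J(104) + y(P(-4, 7), -162)) = (-9619 + 26014)*((8/115 - 11*√26/36) + (-41 + 2*(-162))) = 16395*((8/115 - 11*√26/36) + (-41 - 324)) = 16395*((8/115 - 11*√26/36) - 365) = 16395*(-41967/115 - 11*√26/36) = -137609793/23 - 60115*√26/12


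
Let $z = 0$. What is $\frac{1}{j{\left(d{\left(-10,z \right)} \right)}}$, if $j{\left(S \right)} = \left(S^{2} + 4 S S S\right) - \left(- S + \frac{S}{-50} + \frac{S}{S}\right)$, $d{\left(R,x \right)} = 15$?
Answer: $\frac{10}{137393} \approx 7.2784 \cdot 10^{-5}$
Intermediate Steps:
$j{\left(S \right)} = -1 + S^{2} + 4 S^{3} + \frac{51 S}{50}$ ($j{\left(S \right)} = \left(S^{2} + 4 S^{2} S\right) - \left(1 - S + S \left(- \frac{1}{50}\right)\right) = \left(S^{2} + 4 S^{3}\right) + \left(S - \left(- \frac{S}{50} + 1\right)\right) = \left(S^{2} + 4 S^{3}\right) + \left(S - \left(1 - \frac{S}{50}\right)\right) = \left(S^{2} + 4 S^{3}\right) + \left(S + \left(-1 + \frac{S}{50}\right)\right) = \left(S^{2} + 4 S^{3}\right) + \left(-1 + \frac{51 S}{50}\right) = -1 + S^{2} + 4 S^{3} + \frac{51 S}{50}$)
$\frac{1}{j{\left(d{\left(-10,z \right)} \right)}} = \frac{1}{-1 + 15^{2} + 4 \cdot 15^{3} + \frac{51}{50} \cdot 15} = \frac{1}{-1 + 225 + 4 \cdot 3375 + \frac{153}{10}} = \frac{1}{-1 + 225 + 13500 + \frac{153}{10}} = \frac{1}{\frac{137393}{10}} = \frac{10}{137393}$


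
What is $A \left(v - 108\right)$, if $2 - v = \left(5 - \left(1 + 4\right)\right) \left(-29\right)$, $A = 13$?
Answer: $-1378$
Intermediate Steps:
$v = 2$ ($v = 2 - \left(5 - \left(1 + 4\right)\right) \left(-29\right) = 2 - \left(5 - 5\right) \left(-29\right) = 2 - 0 \left(-29\right) = 2 - 0 = 2 + 0 = 2$)
$A \left(v - 108\right) = 13 \left(2 - 108\right) = 13 \left(-106\right) = -1378$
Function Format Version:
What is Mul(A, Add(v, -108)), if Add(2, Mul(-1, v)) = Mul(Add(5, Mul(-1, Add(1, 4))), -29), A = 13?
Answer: -1378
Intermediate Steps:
v = 2 (v = Add(2, Mul(-1, Mul(Add(5, Mul(-1, Add(1, 4))), -29))) = Add(2, Mul(-1, Mul(Add(5, Mul(-1, 5)), -29))) = Add(2, Mul(-1, Mul(Add(5, -5), -29))) = Add(2, Mul(-1, Mul(0, -29))) = Add(2, Mul(-1, 0)) = Add(2, 0) = 2)
Mul(A, Add(v, -108)) = Mul(13, Add(2, -108)) = Mul(13, -106) = -1378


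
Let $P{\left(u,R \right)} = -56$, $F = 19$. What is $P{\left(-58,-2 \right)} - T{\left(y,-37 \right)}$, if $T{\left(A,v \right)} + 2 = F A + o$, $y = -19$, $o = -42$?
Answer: $349$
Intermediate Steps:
$T{\left(A,v \right)} = -44 + 19 A$ ($T{\left(A,v \right)} = -2 + \left(19 A - 42\right) = -2 + \left(-42 + 19 A\right) = -44 + 19 A$)
$P{\left(-58,-2 \right)} - T{\left(y,-37 \right)} = -56 - \left(-44 + 19 \left(-19\right)\right) = -56 - \left(-44 - 361\right) = -56 - -405 = -56 + 405 = 349$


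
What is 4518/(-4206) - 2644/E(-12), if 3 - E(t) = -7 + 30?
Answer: 459596/3505 ≈ 131.13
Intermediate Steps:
E(t) = -20 (E(t) = 3 - (-7 + 30) = 3 - 1*23 = 3 - 23 = -20)
4518/(-4206) - 2644/E(-12) = 4518/(-4206) - 2644/(-20) = 4518*(-1/4206) - 2644*(-1/20) = -753/701 + 661/5 = 459596/3505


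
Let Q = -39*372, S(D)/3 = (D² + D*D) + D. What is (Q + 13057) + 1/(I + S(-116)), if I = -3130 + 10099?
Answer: -126755006/87357 ≈ -1451.0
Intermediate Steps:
I = 6969
S(D) = 3*D + 6*D² (S(D) = 3*((D² + D*D) + D) = 3*((D² + D²) + D) = 3*(2*D² + D) = 3*(D + 2*D²) = 3*D + 6*D²)
Q = -14508
(Q + 13057) + 1/(I + S(-116)) = (-14508 + 13057) + 1/(6969 + 3*(-116)*(1 + 2*(-116))) = -1451 + 1/(6969 + 3*(-116)*(1 - 232)) = -1451 + 1/(6969 + 3*(-116)*(-231)) = -1451 + 1/(6969 + 80388) = -1451 + 1/87357 = -126755006/87357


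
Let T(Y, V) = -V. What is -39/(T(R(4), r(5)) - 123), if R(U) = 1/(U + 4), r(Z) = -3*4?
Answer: 13/37 ≈ 0.35135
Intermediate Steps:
r(Z) = -12
R(U) = 1/(4 + U)
-39/(T(R(4), r(5)) - 123) = -39/(-1*(-12) - 123) = -39/(12 - 123) = -39/(-111) = -39*(-1/111) = 13/37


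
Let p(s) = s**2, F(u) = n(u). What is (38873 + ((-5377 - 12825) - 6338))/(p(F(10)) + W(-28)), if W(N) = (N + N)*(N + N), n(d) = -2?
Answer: 14333/3140 ≈ 4.5647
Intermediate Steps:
F(u) = -2
W(N) = 4*N**2 (W(N) = (2*N)*(2*N) = 4*N**2)
(38873 + ((-5377 - 12825) - 6338))/(p(F(10)) + W(-28)) = (38873 + ((-5377 - 12825) - 6338))/((-2)**2 + 4*(-28)**2) = (38873 + (-18202 - 6338))/(4 + 4*784) = (38873 - 24540)/(4 + 3136) = 14333/3140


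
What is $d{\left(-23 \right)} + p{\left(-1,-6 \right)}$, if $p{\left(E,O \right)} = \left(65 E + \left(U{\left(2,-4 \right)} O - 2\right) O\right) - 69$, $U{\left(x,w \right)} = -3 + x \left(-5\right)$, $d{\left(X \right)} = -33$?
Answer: $-623$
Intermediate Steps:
$U{\left(x,w \right)} = -3 - 5 x$
$p{\left(E,O \right)} = -69 + 65 E + O \left(-2 - 13 O\right)$ ($p{\left(E,O \right)} = \left(65 E + \left(\left(-3 - 10\right) O - 2\right) O\right) - 69 = \left(65 E + \left(- 13 O - 2\right) O\right) - 69 = \left(65 E + \left(-2 - 13 O\right) O\right) - 69 = \left(65 E + O \left(-2 - 13 O\right)\right) - 69 = -69 + 65 E + O \left(-2 - 13 O\right)$)
$d{\left(-23 \right)} + p{\left(-1,-6 \right)} = -33 - \left(122 + 468\right) = -33 - 590 = -623$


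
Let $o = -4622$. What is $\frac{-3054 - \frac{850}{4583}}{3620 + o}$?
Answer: $\frac{6998666}{2296083} \approx 3.0481$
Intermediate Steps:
$\frac{-3054 - \frac{850}{4583}}{3620 + o} = \frac{-3054 - \frac{850}{4583}}{3620 - 4622} = \frac{-3054 - \frac{850}{4583}}{-1002} = \left(-3054 - \frac{850}{4583}\right) \left(- \frac{1}{1002}\right) = \left(- \frac{13997332}{4583}\right) \left(- \frac{1}{1002}\right) = \frac{6998666}{2296083}$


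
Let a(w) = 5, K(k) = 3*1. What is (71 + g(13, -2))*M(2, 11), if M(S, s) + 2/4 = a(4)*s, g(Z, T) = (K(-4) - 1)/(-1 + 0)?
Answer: 7521/2 ≈ 3760.5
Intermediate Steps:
K(k) = 3
g(Z, T) = -2 (g(Z, T) = (3 - 1)/(-1 + 0) = 2/(-1) = 2*(-1) = -2)
M(S, s) = -1/2 + 5*s
(71 + g(13, -2))*M(2, 11) = (71 - 2)*(-1/2 + 5*11) = 69*(-1/2 + 55) = 69*(109/2) = 7521/2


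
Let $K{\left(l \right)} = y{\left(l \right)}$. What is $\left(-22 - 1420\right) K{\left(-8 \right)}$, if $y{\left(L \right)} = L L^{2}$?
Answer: $738304$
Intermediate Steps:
$y{\left(L \right)} = L^{3}$
$K{\left(l \right)} = l^{3}$
$\left(-22 - 1420\right) K{\left(-8 \right)} = \left(-22 - 1420\right) \left(-8\right)^{3} = \left(-1442\right) \left(-512\right) = 738304$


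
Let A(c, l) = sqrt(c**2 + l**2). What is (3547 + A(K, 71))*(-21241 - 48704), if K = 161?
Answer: -248094915 - 69945*sqrt(30962) ≈ -2.6040e+8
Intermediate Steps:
(3547 + A(K, 71))*(-21241 - 48704) = (3547 + sqrt(161**2 + 71**2))*(-21241 - 48704) = (3547 + sqrt(25921 + 5041))*(-69945) = (3547 + sqrt(30962))*(-69945) = -248094915 - 69945*sqrt(30962)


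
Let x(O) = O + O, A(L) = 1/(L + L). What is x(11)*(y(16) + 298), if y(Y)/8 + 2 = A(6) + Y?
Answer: 27104/3 ≈ 9034.7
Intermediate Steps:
A(L) = 1/(2*L)
y(Y) = -46/3 + 8*Y (y(Y) = -16 + 8*((½)/6 + Y) = -16 + 8*((½)*(⅙) + Y) = -16 + 8*(1/12 + Y) = -16 + (⅔ + 8*Y) = -46/3 + 8*Y)
x(O) = 2*O
x(11)*(y(16) + 298) = (2*11)*((-46/3 + 8*16) + 298) = 22*((-46/3 + 128) + 298) = 22*(338/3 + 298) = 22*(1232/3) = 27104/3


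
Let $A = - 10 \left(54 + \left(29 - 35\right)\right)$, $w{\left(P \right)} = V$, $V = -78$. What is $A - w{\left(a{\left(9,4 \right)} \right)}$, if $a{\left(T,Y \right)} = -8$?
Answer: $-402$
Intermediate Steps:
$w{\left(P \right)} = -78$
$A = -480$ ($A = - 10 \left(54 + \left(29 - 35\right)\right) = - 10 \left(54 - 6\right) = \left(-10\right) 48 = -480$)
$A - w{\left(a{\left(9,4 \right)} \right)} = -480 - -78 = -480 + 78 = -402$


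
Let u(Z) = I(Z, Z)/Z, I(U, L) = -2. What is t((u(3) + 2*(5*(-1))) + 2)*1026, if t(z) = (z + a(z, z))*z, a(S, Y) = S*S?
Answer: -590824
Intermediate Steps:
u(Z) = -2/Z
a(S, Y) = S²
t(z) = z*(z + z²) (t(z) = (z + z²)*z = z*(z + z²))
t((u(3) + 2*(5*(-1))) + 2)*1026 = (((-2/3 + 2*(5*(-1))) + 2)²*(1 + ((-2/3 + 2*(5*(-1))) + 2)))*1026 = (((-2*⅓ + 2*(-5)) + 2)²*(1 + ((-2*⅓ + 2*(-5)) + 2)))*1026 = (((-⅔ - 10) + 2)²*(1 + ((-⅔ - 10) + 2)))*1026 = ((-32/3 + 2)²*(1 + (-32/3 + 2)))*1026 = ((-26/3)²*(1 - 26/3))*1026 = ((676/9)*(-23/3))*1026 = -15548/27*1026 = -590824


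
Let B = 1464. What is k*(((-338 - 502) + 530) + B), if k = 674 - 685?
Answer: -12694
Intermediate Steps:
k = -11
k*(((-338 - 502) + 530) + B) = -11*(((-338 - 502) + 530) + 1464) = -11*((-840 + 530) + 1464) = -11*(-310 + 1464) = -11*1154 = -12694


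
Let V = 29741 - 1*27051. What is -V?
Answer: -2690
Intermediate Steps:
V = 2690 (V = 29741 - 27051 = 2690)
-V = -1*2690 = -2690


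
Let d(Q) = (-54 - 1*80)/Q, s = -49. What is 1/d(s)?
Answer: 49/134 ≈ 0.36567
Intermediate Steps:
d(Q) = -134/Q (d(Q) = (-54 - 80)/Q = -134/Q)
1/d(s) = 1/(-134/(-49)) = 1/(-134*(-1/49)) = 1/(134/49) = 49/134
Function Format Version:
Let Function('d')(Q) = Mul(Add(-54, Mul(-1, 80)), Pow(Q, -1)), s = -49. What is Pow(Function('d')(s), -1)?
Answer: Rational(49, 134) ≈ 0.36567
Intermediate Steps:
Function('d')(Q) = Mul(-134, Pow(Q, -1)) (Function('d')(Q) = Mul(Add(-54, -80), Pow(Q, -1)) = Mul(-134, Pow(Q, -1)))
Pow(Function('d')(s), -1) = Pow(Mul(-134, Pow(-49, -1)), -1) = Pow(Mul(-134, Rational(-1, 49)), -1) = Pow(Rational(134, 49), -1) = Rational(49, 134)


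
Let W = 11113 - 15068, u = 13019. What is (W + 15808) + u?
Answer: 24872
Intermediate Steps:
W = -3955
(W + 15808) + u = (-3955 + 15808) + 13019 = 11853 + 13019 = 24872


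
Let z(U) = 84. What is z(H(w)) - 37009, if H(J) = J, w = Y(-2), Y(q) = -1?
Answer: -36925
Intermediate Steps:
w = -1
z(H(w)) - 37009 = 84 - 37009 = -36925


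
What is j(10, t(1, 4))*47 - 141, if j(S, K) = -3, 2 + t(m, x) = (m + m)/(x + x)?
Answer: -282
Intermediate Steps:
t(m, x) = -2 + m/x (t(m, x) = -2 + (m + m)/(x + x) = -2 + (2*m)/((2*x)) = -2 + (2*m)*(1/(2*x)) = -2 + m/x)
j(10, t(1, 4))*47 - 141 = -3*47 - 141 = -141 - 141 = -282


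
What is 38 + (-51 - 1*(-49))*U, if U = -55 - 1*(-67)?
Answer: 14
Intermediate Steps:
U = 12 (U = -55 + 67 = 12)
38 + (-51 - 1*(-49))*U = 38 + (-51 - 1*(-49))*12 = 38 + (-51 + 49)*12 = 38 - 2*12 = 38 - 24 = 14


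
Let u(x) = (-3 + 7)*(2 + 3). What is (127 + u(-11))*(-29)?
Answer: -4263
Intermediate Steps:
u(x) = 20 (u(x) = 4*5 = 20)
(127 + u(-11))*(-29) = (127 + 20)*(-29) = 147*(-29) = -4263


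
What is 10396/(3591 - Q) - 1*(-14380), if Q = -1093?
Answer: 16841579/1171 ≈ 14382.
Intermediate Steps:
10396/(3591 - Q) - 1*(-14380) = 10396/(3591 - 1*(-1093)) - 1*(-14380) = 10396/(3591 + 1093) + 14380 = 10396/4684 + 14380 = 10396*(1/4684) + 14380 = 2599/1171 + 14380 = 16841579/1171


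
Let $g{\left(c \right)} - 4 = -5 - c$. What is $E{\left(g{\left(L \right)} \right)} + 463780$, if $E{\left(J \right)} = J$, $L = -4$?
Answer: $463783$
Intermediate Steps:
$g{\left(c \right)} = -1 - c$ ($g{\left(c \right)} = 4 - \left(5 + c\right) = -1 - c$)
$E{\left(g{\left(L \right)} \right)} + 463780 = \left(-1 - -4\right) + 463780 = \left(-1 + 4\right) + 463780 = 3 + 463780 = 463783$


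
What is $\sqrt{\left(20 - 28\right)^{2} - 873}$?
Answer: $i \sqrt{809} \approx 28.443 i$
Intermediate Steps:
$\sqrt{\left(20 - 28\right)^{2} - 873} = \sqrt{\left(-8\right)^{2} - 873} = \sqrt{64 - 873} = \sqrt{-809} = i \sqrt{809}$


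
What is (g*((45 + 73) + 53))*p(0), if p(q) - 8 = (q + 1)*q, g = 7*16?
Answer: 153216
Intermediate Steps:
g = 112
p(q) = 8 + q*(1 + q) (p(q) = 8 + (q + 1)*q = 8 + (1 + q)*q = 8 + q*(1 + q))
(g*((45 + 73) + 53))*p(0) = (112*((45 + 73) + 53))*(8 + 0 + 0²) = (112*(118 + 53))*(8 + 0 + 0) = (112*171)*8 = 19152*8 = 153216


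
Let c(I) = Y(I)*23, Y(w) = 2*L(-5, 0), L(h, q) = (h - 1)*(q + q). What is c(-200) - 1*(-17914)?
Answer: 17914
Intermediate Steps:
L(h, q) = 2*q*(-1 + h) (L(h, q) = (-1 + h)*(2*q) = 2*q*(-1 + h))
Y(w) = 0 (Y(w) = 2*(2*0*(-1 - 5)) = 2*(2*0*(-6)) = 2*0 = 0)
c(I) = 0 (c(I) = 0*23 = 0)
c(-200) - 1*(-17914) = 0 - 1*(-17914) = 0 + 17914 = 17914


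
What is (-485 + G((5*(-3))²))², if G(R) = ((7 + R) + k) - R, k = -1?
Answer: 229441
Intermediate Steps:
G(R) = 6 (G(R) = ((7 + R) - 1) - R = (6 + R) - R = 6)
(-485 + G((5*(-3))²))² = (-485 + 6)² = (-479)² = 229441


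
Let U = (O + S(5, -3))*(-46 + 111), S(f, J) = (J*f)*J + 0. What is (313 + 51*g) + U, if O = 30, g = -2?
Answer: 5086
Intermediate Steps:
S(f, J) = f*J² (S(f, J) = f*J² + 0 = f*J²)
U = 4875 (U = (30 + 5*(-3)²)*(-46 + 111) = (30 + 5*9)*65 = (30 + 45)*65 = 75*65 = 4875)
(313 + 51*g) + U = (313 + 51*(-2)) + 4875 = (313 - 102) + 4875 = 211 + 4875 = 5086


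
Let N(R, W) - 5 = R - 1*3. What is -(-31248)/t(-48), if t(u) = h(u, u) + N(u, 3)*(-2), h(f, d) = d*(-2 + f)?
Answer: 1116/89 ≈ 12.539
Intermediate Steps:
N(R, W) = 2 + R (N(R, W) = 5 + (R - 1*3) = 5 + (R - 3) = 5 + (-3 + R) = 2 + R)
t(u) = -4 - 2*u + u*(-2 + u) (t(u) = u*(-2 + u) + (2 + u)*(-2) = u*(-2 + u) + (-4 - 2*u) = -4 - 2*u + u*(-2 + u))
-(-31248)/t(-48) = -(-31248)/(-4 + (-48)² - 4*(-48)) = -(-31248)/(-4 + 2304 + 192) = -(-31248)/2492 = -36*(-31/89) = 1116/89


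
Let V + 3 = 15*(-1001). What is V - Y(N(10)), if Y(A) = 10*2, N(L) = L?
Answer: -15038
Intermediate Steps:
V = -15018 (V = -3 + 15*(-1001) = -3 - 15015 = -15018)
Y(A) = 20
V - Y(N(10)) = -15018 - 1*20 = -15018 - 20 = -15038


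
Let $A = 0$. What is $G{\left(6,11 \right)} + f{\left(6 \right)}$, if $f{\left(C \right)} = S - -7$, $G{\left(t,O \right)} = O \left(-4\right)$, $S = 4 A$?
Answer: $-37$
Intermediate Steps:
$S = 0$ ($S = 4 \cdot 0 = 0$)
$G{\left(t,O \right)} = - 4 O$
$f{\left(C \right)} = 7$ ($f{\left(C \right)} = 0 - -7 = 0 + 7 = 7$)
$G{\left(6,11 \right)} + f{\left(6 \right)} = \left(-4\right) 11 + 7 = -44 + 7 = -37$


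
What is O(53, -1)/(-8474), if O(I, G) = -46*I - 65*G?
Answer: 2373/8474 ≈ 0.28003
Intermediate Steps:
O(I, G) = -65*G - 46*I
O(53, -1)/(-8474) = (-65*(-1) - 46*53)/(-8474) = (65 - 2438)*(-1/8474) = -2373*(-1/8474) = 2373/8474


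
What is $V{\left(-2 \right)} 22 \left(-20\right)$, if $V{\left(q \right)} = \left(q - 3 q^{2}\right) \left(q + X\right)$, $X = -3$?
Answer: $-30800$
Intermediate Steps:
$V{\left(q \right)} = \left(-3 + q\right) \left(q - 3 q^{2}\right)$ ($V{\left(q \right)} = \left(q - 3 q^{2}\right) \left(q - 3\right) = \left(q - 3 q^{2}\right) \left(-3 + q\right) = \left(-3 + q\right) \left(q - 3 q^{2}\right)$)
$V{\left(-2 \right)} 22 \left(-20\right) = - 2 \left(-3 - 3 \left(-2\right)^{2} + 10 \left(-2\right)\right) 22 \left(-20\right) = - 2 \left(-3 - 12 - 20\right) 22 \left(-20\right) = \left(-2\right) \left(-35\right) 22 \left(-20\right) = 70 \cdot 22 \left(-20\right) = 1540 \left(-20\right) = -30800$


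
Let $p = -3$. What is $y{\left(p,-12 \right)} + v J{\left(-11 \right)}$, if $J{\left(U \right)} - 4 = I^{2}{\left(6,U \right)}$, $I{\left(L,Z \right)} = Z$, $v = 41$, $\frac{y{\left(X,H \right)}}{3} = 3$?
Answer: $5134$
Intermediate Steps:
$y{\left(X,H \right)} = 9$ ($y{\left(X,H \right)} = 3 \cdot 3 = 9$)
$J{\left(U \right)} = 4 + U^{2}$
$y{\left(p,-12 \right)} + v J{\left(-11 \right)} = 9 + 41 \left(4 + \left(-11\right)^{2}\right) = 9 + 41 \left(4 + 121\right) = 9 + 41 \cdot 125 = 9 + 5125 = 5134$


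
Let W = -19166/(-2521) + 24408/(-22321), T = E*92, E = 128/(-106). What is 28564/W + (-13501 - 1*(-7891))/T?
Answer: 2393218195982363/539151968896 ≈ 4438.9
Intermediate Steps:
E = -64/53 (E = 128*(-1/106) = -64/53 ≈ -1.2075)
T = -5888/53 (T = -64/53*92 = -5888/53 ≈ -111.09)
W = 366271718/56271241 (W = -19166*(-1/2521) + 24408*(-1/22321) = 19166/2521 - 24408/22321 = 366271718/56271241 ≈ 6.5090)
28564/W + (-13501 - 1*(-7891))/T = 28564/(366271718/56271241) + (-13501 - 1*(-7891))/(-5888/53) = 28564*(56271241/366271718) + (-13501 + 7891)*(-53/5888) = 803665863962/183135859 - 5610*(-53/5888) = 803665863962/183135859 + 148665/2944 = 2393218195982363/539151968896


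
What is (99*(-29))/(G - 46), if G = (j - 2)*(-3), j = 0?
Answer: 2871/40 ≈ 71.775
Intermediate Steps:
G = 6 (G = (0 - 2)*(-3) = -2*(-3) = 6)
(99*(-29))/(G - 46) = (99*(-29))/(6 - 46) = -2871/(-40) = -2871*(-1/40) = 2871/40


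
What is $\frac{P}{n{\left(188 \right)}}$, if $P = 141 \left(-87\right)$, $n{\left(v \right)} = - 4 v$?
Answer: $\frac{261}{16} \approx 16.313$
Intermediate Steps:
$P = -12267$
$\frac{P}{n{\left(188 \right)}} = - \frac{12267}{\left(-4\right) 188} = - \frac{12267}{-752} = \left(-12267\right) \left(- \frac{1}{752}\right) = \frac{261}{16}$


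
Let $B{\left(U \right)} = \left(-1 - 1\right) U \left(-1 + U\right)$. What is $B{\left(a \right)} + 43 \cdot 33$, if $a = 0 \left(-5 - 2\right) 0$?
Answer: $1419$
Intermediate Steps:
$a = 0$ ($a = 0 \left(-7\right) 0 = 0 \cdot 0 = 0$)
$B{\left(U \right)} = - 2 U \left(-1 + U\right)$
$B{\left(a \right)} + 43 \cdot 33 = 2 \cdot 0 \left(1 - 0\right) + 43 \cdot 33 = 2 \cdot 0 \left(1 + 0\right) + 1419 = 2 \cdot 0 \cdot 1 + 1419 = 0 + 1419 = 1419$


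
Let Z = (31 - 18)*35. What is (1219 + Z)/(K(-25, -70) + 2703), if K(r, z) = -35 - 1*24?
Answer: 837/1322 ≈ 0.63313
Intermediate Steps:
K(r, z) = -59 (K(r, z) = -35 - 24 = -59)
Z = 455 (Z = 13*35 = 455)
(1219 + Z)/(K(-25, -70) + 2703) = (1219 + 455)/(-59 + 2703) = 1674/2644 = 1674*(1/2644) = 837/1322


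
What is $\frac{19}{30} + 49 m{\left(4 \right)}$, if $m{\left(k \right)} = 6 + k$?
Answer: $\frac{14719}{30} \approx 490.63$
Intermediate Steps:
$\frac{19}{30} + 49 m{\left(4 \right)} = \frac{19}{30} + 49 \left(6 + 4\right) = 19 \cdot \frac{1}{30} + 49 \cdot 10 = \frac{19}{30} + 490 = \frac{14719}{30}$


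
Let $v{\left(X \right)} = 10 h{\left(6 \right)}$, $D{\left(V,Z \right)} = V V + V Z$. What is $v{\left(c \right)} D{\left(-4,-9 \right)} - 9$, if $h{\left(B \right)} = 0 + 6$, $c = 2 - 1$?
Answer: $3111$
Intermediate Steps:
$D{\left(V,Z \right)} = V^{2} + V Z$
$c = 1$ ($c = 2 - 1 = 1$)
$h{\left(B \right)} = 6$
$v{\left(X \right)} = 60$ ($v{\left(X \right)} = 10 \cdot 6 = 60$)
$v{\left(c \right)} D{\left(-4,-9 \right)} - 9 = 60 \left(- 4 \left(-4 - 9\right)\right) - 9 = 60 \left(\left(-4\right) \left(-13\right)\right) - 9 = 60 \cdot 52 - 9 = 3120 - 9 = 3111$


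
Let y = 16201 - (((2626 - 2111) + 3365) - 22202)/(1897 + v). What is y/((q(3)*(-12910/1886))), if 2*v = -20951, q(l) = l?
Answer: -262082249959/332245305 ≈ -788.82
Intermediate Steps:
v = -20951/2 (v = (½)*(-20951) = -20951/2 ≈ -10476.)
y = 277923913/17157 (y = 16201 - (((2626 - 2111) + 3365) - 22202)/(1897 - 20951/2) = 16201 - ((515 + 3365) - 22202)/(-17157/2) = 16201 - (3880 - 22202)*(-2)/17157 = 16201 - (-18322)*(-2)/17157 = 16201 - 1*36644/17157 = 16201 - 36644/17157 = 277923913/17157 ≈ 16199.)
y/((q(3)*(-12910/1886))) = 277923913/(17157*((3*(-12910/1886)))) = 277923913/(17157*((3*(-12910*1/1886)))) = 277923913/(17157*((3*(-6455/943)))) = 277923913/(17157*(-19365/943)) = (277923913/17157)*(-943/19365) = -262082249959/332245305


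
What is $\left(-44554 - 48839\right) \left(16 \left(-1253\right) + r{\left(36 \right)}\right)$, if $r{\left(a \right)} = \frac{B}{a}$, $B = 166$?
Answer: $\frac{3743824437}{2} \approx 1.8719 \cdot 10^{9}$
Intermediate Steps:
$r{\left(a \right)} = \frac{166}{a}$
$\left(-44554 - 48839\right) \left(16 \left(-1253\right) + r{\left(36 \right)}\right) = \left(-44554 - 48839\right) \left(16 \left(-1253\right) + \frac{166}{36}\right) = - 93393 \left(-20048 + 166 \cdot \frac{1}{36}\right) = - 93393 \left(-20048 + \frac{83}{18}\right) = \left(-93393\right) \left(- \frac{360781}{18}\right) = \frac{3743824437}{2}$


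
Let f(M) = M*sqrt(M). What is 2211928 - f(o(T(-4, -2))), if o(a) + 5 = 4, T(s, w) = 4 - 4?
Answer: 2211928 + I ≈ 2.2119e+6 + 1.0*I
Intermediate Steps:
T(s, w) = 0
o(a) = -1 (o(a) = -5 + 4 = -1)
f(M) = M**(3/2)
2211928 - f(o(T(-4, -2))) = 2211928 - (-1)**(3/2) = 2211928 - (-1)*I = 2211928 + I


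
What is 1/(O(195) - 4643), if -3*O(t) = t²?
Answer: -1/17318 ≈ -5.7743e-5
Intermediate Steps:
O(t) = -t²/3
1/(O(195) - 4643) = 1/(-⅓*195² - 4643) = 1/(-⅓*38025 - 4643) = 1/(-12675 - 4643) = 1/(-17318) = -1/17318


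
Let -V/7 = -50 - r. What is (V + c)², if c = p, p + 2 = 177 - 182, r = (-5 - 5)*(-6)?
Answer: 582169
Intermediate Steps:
r = 60 (r = -10*(-6) = 60)
p = -7 (p = -2 + (177 - 182) = -2 - 5 = -7)
c = -7
V = 770 (V = -7*(-50 - 1*60) = -7*(-50 - 60) = -7*(-110) = 770)
(V + c)² = (770 - 7)² = 763² = 582169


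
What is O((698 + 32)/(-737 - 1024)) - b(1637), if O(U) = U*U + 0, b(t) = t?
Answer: -5076002177/3101121 ≈ -1636.8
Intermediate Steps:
O(U) = U² (O(U) = U² + 0 = U²)
O((698 + 32)/(-737 - 1024)) - b(1637) = ((698 + 32)/(-737 - 1024))² - 1*1637 = (730/(-1761))² - 1637 = (730*(-1/1761))² - 1637 = (-730/1761)² - 1637 = 532900/3101121 - 1637 = -5076002177/3101121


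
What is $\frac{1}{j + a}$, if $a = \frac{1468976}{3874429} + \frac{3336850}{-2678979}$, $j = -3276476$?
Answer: $- \frac{10379513927991}{34008237269760792862} \approx -3.0521 \cdot 10^{-7}$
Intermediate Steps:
$a = - \frac{8993032553146}{10379513927991}$ ($a = 1468976 \cdot \frac{1}{3874429} + 3336850 \left(- \frac{1}{2678979}\right) = \frac{1468976}{3874429} - \frac{3336850}{2678979} = - \frac{8993032553146}{10379513927991} \approx -0.86642$)
$\frac{1}{j + a} = \frac{1}{-3276476 - \frac{8993032553146}{10379513927991}} = \frac{1}{- \frac{34008237269760792862}{10379513927991}} = - \frac{10379513927991}{34008237269760792862}$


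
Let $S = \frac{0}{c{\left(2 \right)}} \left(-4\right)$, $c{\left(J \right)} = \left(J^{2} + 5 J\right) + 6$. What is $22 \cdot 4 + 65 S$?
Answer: $88$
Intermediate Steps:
$c{\left(J \right)} = 6 + J^{2} + 5 J$
$S = 0$ ($S = \frac{0}{6 + 2^{2} + 5 \cdot 2} \left(-4\right) = \frac{0}{6 + 4 + 10} \left(-4\right) = \frac{0}{20} \left(-4\right) = 0 \cdot \frac{1}{20} \left(-4\right) = 0 \left(-4\right) = 0$)
$22 \cdot 4 + 65 S = 22 \cdot 4 + 65 \cdot 0 = 88 + 0 = 88$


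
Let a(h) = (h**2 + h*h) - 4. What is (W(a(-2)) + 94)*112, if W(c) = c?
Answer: 10976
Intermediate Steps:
a(h) = -4 + 2*h**2 (a(h) = (h**2 + h**2) - 4 = 2*h**2 - 4 = -4 + 2*h**2)
(W(a(-2)) + 94)*112 = ((-4 + 2*(-2)**2) + 94)*112 = ((-4 + 2*4) + 94)*112 = ((-4 + 8) + 94)*112 = (4 + 94)*112 = 98*112 = 10976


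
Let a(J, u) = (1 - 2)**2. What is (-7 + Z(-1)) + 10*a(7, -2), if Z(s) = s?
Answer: 2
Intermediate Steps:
a(J, u) = 1 (a(J, u) = (-1)**2 = 1)
(-7 + Z(-1)) + 10*a(7, -2) = (-7 - 1) + 10*1 = -8 + 10 = 2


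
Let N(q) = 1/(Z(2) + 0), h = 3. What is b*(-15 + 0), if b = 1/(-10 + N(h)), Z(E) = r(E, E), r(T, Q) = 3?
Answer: 45/29 ≈ 1.5517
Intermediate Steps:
Z(E) = 3
N(q) = ⅓ (N(q) = 1/(3 + 0) = 1/3 = ⅓)
b = -3/29 (b = 1/(-10 + ⅓) = 1/(-29/3) = -3/29 ≈ -0.10345)
b*(-15 + 0) = -3*(-15 + 0)/29 = -3/29*(-15) = 45/29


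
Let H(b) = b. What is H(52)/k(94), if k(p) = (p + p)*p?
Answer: 13/4418 ≈ 0.0029425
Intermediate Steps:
k(p) = 2*p² (k(p) = (2*p)*p = 2*p²)
H(52)/k(94) = 52/((2*94²)) = 52/((2*8836)) = 52/17672 = 52*(1/17672) = 13/4418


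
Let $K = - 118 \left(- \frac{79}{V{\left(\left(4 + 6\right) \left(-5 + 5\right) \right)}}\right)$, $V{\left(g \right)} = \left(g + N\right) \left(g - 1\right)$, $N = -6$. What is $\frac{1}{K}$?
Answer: $\frac{3}{4661} \approx 0.00064364$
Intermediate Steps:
$V{\left(g \right)} = \left(-1 + g\right) \left(-6 + g\right)$ ($V{\left(g \right)} = \left(g - 6\right) \left(g - 1\right) = \left(-6 + g\right) \left(-1 + g\right) = \left(-1 + g\right) \left(-6 + g\right)$)
$K = \frac{4661}{3}$ ($K = - 118 \left(- \frac{79}{6 + \left(\left(4 + 6\right) \left(-5 + 5\right)\right)^{2} - 7 \left(4 + 6\right) \left(-5 + 5\right)}\right) = - 118 \left(- \frac{79}{6 + \left(10 \cdot 0\right)^{2} - 7 \cdot 10 \cdot 0}\right) = - 118 \left(- \frac{79}{6 + 0^{2} - 0}\right) = - 118 \left(- \frac{79}{6 + 0 + 0}\right) = - 118 \left(- \frac{79}{6}\right) = - 118 \left(\left(-79\right) \frac{1}{6}\right) = \left(-118\right) \left(- \frac{79}{6}\right) = \frac{4661}{3} \approx 1553.7$)
$\frac{1}{K} = \frac{1}{\frac{4661}{3}} = \frac{3}{4661}$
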